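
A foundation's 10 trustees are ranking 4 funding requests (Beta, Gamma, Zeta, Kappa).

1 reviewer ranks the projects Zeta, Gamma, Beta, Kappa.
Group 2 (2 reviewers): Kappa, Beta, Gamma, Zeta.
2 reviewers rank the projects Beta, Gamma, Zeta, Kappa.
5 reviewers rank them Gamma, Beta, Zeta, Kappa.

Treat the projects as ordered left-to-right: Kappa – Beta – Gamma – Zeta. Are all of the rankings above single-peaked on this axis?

yes

Axis positions: Kappa=1, Beta=2, Gamma=3, Zeta=4.
Group 1 (peak Zeta at position 4): ranking walks positions 4-3-2-1, expanding outward from the peak — single-peaked.
Group 2 (peak Kappa at position 1): ranking walks positions 1-2-3-4, expanding outward from the peak — single-peaked.
Group 3 (peak Beta at position 2): ranking walks positions 2-3-4-1, expanding outward from the peak — single-peaked.
Group 4 (peak Gamma at position 3): ranking walks positions 3-2-4-1, expanding outward from the peak — single-peaked.
Every ranking is single-peaked on this axis.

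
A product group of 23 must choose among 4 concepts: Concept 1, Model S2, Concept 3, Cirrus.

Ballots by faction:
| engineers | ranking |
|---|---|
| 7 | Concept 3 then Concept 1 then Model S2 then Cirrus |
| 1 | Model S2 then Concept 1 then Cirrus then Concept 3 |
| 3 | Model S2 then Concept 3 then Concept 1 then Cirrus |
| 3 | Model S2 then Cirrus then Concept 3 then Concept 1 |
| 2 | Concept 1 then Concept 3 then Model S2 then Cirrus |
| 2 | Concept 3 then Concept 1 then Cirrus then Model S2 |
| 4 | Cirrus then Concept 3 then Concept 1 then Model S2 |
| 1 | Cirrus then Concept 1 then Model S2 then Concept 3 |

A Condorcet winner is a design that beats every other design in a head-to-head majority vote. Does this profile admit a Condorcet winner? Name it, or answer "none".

Pairwise majorities:
Concept 1 vs Model S2: Concept 1 wins 16–7.
Concept 1 vs Concept 3: Concept 3, 19–4.
Concept 1–Cirrus: Concept 1 15–8.
Model S2 vs Concept 3: Concept 3, 15–8.
Model S2 vs Cirrus: Model S2 wins 16–7.
Concept 3 vs Cirrus: Concept 3 wins 14–9.
Concept 3 defeats every rival head-to-head and is the Condorcet winner.

Concept 3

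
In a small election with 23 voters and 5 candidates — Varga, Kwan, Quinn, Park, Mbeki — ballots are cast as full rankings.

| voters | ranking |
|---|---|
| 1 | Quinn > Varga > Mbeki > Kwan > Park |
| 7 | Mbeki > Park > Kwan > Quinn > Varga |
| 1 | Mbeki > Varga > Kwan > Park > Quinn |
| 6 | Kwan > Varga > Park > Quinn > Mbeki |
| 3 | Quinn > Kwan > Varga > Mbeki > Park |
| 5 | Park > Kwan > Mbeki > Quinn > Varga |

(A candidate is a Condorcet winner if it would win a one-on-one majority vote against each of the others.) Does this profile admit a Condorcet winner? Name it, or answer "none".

Head-to-head results (23 voters):
Varga vs Kwan: Kwan wins 21–2.
Varga vs Quinn: Quinn, 16–7.
Varga–Park: Park 12–11.
Varga–Mbeki: Mbeki 13–10.
Kwan vs Quinn: Kwan, 19–4.
Kwan vs Park: Park, 12–11.
Kwan vs Mbeki: Kwan, 14–9.
Quinn vs Park: Park, 19–4.
Quinn vs Mbeki: Mbeki wins 13–10.
Park vs Mbeki: Mbeki wins 12–11.
No candidate is unbeaten: Varga loses to Kwan; Kwan loses to Park; Quinn loses to Kwan; Park loses to Mbeki; Mbeki loses to Kwan. In particular Kwan beats Mbeki beats Park beats Kwan is a majority cycle — no Condorcet winner exists.

none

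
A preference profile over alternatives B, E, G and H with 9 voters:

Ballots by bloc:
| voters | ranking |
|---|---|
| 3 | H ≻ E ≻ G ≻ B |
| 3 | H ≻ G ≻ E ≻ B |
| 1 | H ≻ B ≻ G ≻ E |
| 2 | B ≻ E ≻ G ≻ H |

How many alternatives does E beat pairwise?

2

E against each rival (9 voters):
E vs B: 3+3 = 6 for E, 3 for B — E by 6–3.
E vs G: E wins 5–4.
E vs H: H wins 7–2.
E beats B, G; loses to H — 2 pairwise wins.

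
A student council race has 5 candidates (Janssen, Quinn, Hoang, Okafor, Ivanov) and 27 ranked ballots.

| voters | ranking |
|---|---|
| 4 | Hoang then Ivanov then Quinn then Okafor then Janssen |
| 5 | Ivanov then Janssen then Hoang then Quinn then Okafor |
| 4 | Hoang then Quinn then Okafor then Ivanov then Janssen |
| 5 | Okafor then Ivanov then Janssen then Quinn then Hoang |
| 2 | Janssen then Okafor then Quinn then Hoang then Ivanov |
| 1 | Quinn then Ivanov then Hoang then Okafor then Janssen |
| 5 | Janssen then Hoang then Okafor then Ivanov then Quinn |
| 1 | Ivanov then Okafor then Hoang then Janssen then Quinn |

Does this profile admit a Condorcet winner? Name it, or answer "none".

Check each pair by majority over 27 ballots:
Janssen vs Quinn: 18 to 9, Janssen.
Janssen vs Hoang: Janssen, 17–10.
Janssen vs Okafor: Okafor, 15–12.
Janssen vs Ivanov: Janssen preferred on 2+5 = 7 ballots; Ivanov wins 20–7.
Quinn vs Hoang: Quinn preferred on 5+2+1 = 8 ballots; Hoang wins 19–8.
Quinn vs Okafor: Quinn, 14–13.
Quinn vs Ivanov: Quinn preferred on 4+2+1 = 7 ballots; Ivanov wins 20–7.
Hoang vs Okafor: Hoang wins 19–8.
Hoang vs Ivanov: Hoang wins 15–12.
Okafor vs Ivanov: 4+5+2+5 = 16 for Okafor, 11 for Ivanov — Okafor by 16–11.
Each candidate drops at least one matchup (Janssen loses to Okafor; Quinn loses to Janssen; Hoang loses to Janssen; Okafor loses to Quinn; Ivanov loses to Hoang); the cycle Janssen → Quinn → Okafor → Janssen rules out a Condorcet winner.

none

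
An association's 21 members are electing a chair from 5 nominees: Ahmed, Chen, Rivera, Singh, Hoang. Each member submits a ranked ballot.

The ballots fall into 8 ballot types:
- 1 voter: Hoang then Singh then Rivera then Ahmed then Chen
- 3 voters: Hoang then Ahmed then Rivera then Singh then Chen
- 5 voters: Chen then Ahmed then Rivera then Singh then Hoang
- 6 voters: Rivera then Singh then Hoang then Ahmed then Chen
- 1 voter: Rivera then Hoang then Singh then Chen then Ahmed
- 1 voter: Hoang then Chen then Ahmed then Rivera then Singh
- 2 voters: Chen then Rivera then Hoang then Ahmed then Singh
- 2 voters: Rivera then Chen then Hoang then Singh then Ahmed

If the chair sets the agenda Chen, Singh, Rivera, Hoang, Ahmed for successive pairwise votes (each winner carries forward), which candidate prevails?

Round 1: Chen vs Singh — 10–11, Singh advances.
Round 2: Singh vs Rivera — 1–20, Rivera advances.
Round 3: Rivera vs Hoang — 16–5, Rivera advances.
Round 4: Rivera vs Ahmed — 12–9, Rivera advances.
Rivera survives the agenda.

Rivera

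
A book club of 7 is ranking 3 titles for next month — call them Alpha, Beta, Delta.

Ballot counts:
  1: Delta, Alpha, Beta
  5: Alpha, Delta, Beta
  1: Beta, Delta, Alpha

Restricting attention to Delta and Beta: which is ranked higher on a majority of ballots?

Delta

Ballots ranking Delta above Beta: 1 + 5 = 6.
Ballots ranking Beta above Delta: 7 − 6 = 1.
Delta wins the head-to-head 6–1.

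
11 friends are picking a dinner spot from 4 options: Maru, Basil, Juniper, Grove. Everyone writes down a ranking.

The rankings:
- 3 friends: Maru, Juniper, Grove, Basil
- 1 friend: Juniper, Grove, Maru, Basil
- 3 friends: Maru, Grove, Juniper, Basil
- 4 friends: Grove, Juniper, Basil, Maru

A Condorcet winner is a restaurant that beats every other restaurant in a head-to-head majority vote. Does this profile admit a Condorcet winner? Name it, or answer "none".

Maru

Check each pair by majority over 11 ballots:
Maru vs Basil: 7 to 4, Maru.
Maru vs Juniper: Maru wins 6–5.
Maru–Grove: Maru 6–5.
Basil vs Juniper: Juniper wins 11–0.
Basil vs Grove: Grove wins 11–0.
Juniper vs Grove: Grove wins 7–4.
Maru defeats every rival head-to-head and is the Condorcet winner.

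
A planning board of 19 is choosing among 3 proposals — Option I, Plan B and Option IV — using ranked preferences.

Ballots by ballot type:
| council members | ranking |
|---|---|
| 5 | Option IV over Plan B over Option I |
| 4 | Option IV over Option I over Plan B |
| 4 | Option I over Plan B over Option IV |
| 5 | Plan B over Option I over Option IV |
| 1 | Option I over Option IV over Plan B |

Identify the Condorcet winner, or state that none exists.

none

Pairwise majorities:
Option I–Plan B: Plan B 10–9.
Option I vs Option IV: 4+5+1 = 10 for Option I, 9 for Option IV — Option I by 10–9.
Plan B vs Option IV: Plan B preferred on 4+5 = 9 ballots; Option IV wins 10–9.
Every option loses at least once (Option I loses to Plan B; Plan B loses to Option IV; Option IV loses to Option I). The majority relation contains the cycle Option I > Option IV > Plan B > Option I, so there is no Condorcet winner.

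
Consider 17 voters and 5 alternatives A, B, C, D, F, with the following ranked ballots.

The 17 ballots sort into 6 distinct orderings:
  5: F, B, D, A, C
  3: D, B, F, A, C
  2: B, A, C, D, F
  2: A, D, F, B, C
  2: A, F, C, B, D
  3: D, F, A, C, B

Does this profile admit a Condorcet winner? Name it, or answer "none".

none

Pairwise majorities:
A vs B: A preferred on 2+2+3 = 7 ballots; B wins 10–7.
A vs C: A is ranked higher on 5+3+2+2+2+3 = 17 ballots, C on 0. A wins 17–0.
A vs D: 2+2+2 = 6 for A, 11 for D — D by 11–6.
A vs F: 6 to 11, F.
B vs C: B preferred on 5+3+2+2 = 12 ballots; B wins 12–5.
B vs D: B preferred on 5+2+2 = 9 ballots; B wins 9–8.
B vs F: B is ranked higher on 3+2 = 5 ballots, F on 12. F wins 12–5.
C vs D: C preferred on 2+2 = 4 ballots; D wins 13–4.
C vs F: 2 to 15, F.
D vs F: 3+2+2+3 = 10 for D, 7 for F — D by 10–7.
Every alternative loses at least once (A loses to B; B loses to F; C loses to A; D loses to B; F loses to D). The majority relation contains the cycle B → D → F → B, so there is no Condorcet winner.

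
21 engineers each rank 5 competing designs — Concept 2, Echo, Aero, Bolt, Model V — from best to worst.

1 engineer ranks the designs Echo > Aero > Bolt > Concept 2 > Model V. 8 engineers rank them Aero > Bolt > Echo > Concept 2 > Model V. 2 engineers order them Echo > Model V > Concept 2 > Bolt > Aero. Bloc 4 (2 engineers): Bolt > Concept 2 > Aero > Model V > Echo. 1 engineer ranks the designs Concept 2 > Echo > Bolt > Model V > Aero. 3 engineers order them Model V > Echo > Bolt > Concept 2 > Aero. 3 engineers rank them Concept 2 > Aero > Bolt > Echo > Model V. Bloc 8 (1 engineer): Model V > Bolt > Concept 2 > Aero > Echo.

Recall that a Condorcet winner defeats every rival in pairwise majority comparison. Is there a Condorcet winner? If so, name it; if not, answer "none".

none

Check each pair by majority over 21 ballots:
Concept 2 vs Echo: Echo wins 14–7.
Concept 2–Aero: Concept 2 12–9.
Concept 2–Bolt: Bolt 15–6.
Concept 2 vs Model V: Concept 2, 15–6.
Echo vs Aero: Aero, 14–7.
Echo vs Bolt: Bolt, 14–7.
Echo–Model V: Echo 15–6.
Aero–Bolt: Aero 12–9.
Aero vs Model V: Aero, 14–7.
Bolt vs Model V: Bolt, 15–6.
Each design drops at least one matchup (Concept 2 loses to Echo; Echo loses to Aero; Aero loses to Concept 2; Bolt loses to Aero; Model V loses to Concept 2); the cycle Concept 2 > Aero > Echo > Concept 2 rules out a Condorcet winner.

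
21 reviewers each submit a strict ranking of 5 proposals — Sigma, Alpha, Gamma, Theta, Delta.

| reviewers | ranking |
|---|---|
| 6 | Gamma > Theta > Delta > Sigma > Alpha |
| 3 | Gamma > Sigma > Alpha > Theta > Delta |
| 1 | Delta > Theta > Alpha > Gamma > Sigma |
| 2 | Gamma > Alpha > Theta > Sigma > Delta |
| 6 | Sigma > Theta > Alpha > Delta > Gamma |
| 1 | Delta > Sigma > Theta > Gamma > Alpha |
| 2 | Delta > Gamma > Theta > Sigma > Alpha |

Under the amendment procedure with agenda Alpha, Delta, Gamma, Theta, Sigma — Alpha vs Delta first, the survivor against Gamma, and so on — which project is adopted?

Round 1: Alpha vs Delta — 11–10, Alpha advances.
Round 2: Alpha vs Gamma — 7–14, Gamma advances.
Round 3: Gamma vs Theta — 13–8, Gamma advances.
Round 4: Gamma vs Sigma — 14–7, Gamma advances.
The agenda winner is Gamma.

Gamma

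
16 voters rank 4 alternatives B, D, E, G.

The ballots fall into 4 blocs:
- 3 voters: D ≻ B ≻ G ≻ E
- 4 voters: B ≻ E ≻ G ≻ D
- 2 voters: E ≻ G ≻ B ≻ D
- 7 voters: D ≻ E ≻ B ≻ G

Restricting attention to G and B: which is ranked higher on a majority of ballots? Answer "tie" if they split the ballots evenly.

B

Ballots ranking G above B: 2.
Ballots ranking B above G: 16 − 2 = 14.
B wins the head-to-head 14–2.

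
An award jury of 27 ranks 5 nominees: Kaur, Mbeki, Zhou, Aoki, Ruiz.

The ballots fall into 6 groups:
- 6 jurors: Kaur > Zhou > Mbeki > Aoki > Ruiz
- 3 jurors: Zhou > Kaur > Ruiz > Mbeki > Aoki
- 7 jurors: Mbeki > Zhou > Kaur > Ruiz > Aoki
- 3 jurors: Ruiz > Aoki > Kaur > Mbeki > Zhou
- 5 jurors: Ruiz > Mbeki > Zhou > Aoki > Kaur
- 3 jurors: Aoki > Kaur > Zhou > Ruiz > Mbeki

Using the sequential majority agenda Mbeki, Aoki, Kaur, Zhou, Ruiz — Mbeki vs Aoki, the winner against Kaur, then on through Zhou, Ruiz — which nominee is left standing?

Round 1: Mbeki vs Aoki — 21–6, Mbeki advances.
Round 2: Mbeki vs Kaur — 12–15, Kaur advances.
Round 3: Kaur vs Zhou — 12–15, Zhou advances.
Round 4: Zhou vs Ruiz — 19–8, Zhou advances.
Zhou survives the agenda.

Zhou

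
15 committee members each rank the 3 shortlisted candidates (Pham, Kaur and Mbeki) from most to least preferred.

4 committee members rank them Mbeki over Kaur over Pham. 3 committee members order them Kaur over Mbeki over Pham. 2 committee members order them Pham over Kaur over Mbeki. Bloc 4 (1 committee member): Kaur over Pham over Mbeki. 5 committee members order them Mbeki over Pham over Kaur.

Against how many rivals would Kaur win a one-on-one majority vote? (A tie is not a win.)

1

Kaur against each rival (15 committee members):
Kaur vs Pham: Kaur is ranked higher on 4+3+1 = 8 ballots, Pham on 7. Kaur wins 8–7.
Kaur vs Mbeki: Kaur is ranked higher on 3+2+1 = 6 ballots, Mbeki on 9. Mbeki wins 9–6.
Kaur beats Pham; loses to Mbeki — 1 pairwise win.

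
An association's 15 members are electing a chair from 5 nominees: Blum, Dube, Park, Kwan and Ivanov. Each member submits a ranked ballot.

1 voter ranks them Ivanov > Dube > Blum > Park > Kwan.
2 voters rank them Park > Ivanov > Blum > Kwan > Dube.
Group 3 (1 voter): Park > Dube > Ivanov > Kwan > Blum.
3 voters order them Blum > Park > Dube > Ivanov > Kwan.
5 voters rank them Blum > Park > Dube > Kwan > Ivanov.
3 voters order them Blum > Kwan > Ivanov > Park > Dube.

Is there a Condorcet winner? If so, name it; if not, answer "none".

Head-to-head results (15 voters):
Blum–Dube: Blum 13–2.
Blum vs Park: Blum wins 12–3.
Blum–Kwan: Blum 14–1.
Blum–Ivanov: Blum 11–4.
Dube–Park: Park 14–1.
Dube vs Kwan: Dube wins 10–5.
Dube vs Ivanov: Dube, 9–6.
Park–Kwan: Park 12–3.
Park vs Ivanov: Park, 11–4.
Kwan vs Ivanov: Kwan wins 8–7.
Blum wins every pairwise contest, so Blum is the Condorcet winner.

Blum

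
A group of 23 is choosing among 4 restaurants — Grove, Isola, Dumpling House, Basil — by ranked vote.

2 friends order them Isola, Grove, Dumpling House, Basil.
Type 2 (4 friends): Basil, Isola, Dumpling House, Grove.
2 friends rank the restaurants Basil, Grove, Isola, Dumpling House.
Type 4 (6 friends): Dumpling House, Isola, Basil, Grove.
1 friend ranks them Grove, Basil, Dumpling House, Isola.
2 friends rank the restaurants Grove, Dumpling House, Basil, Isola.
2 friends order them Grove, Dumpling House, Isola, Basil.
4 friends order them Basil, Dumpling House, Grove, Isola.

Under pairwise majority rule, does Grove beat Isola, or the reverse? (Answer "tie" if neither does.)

Isola

Ballots ranking Grove above Isola: 2 + 1 + 2 + 2 + 4 = 11.
Ballots ranking Isola above Grove: 23 − 11 = 12.
Isola wins the head-to-head 12–11.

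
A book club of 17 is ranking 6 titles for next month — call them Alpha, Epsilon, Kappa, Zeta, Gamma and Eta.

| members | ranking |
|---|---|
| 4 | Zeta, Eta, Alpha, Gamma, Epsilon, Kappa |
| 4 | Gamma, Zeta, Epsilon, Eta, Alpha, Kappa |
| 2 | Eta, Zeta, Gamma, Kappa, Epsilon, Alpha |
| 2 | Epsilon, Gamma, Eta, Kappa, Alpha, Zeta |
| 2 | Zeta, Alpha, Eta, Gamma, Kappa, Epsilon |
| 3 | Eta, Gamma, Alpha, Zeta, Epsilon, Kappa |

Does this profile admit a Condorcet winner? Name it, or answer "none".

none

Check each pair by majority over 17 ballots:
Alpha vs Epsilon: Alpha, 9–8.
Alpha–Kappa: Alpha 13–4.
Alpha vs Zeta: Zeta, 12–5.
Alpha vs Gamma: Gamma wins 11–6.
Alpha vs Eta: Eta wins 15–2.
Epsilon vs Kappa: Epsilon, 13–4.
Epsilon vs Zeta: Zeta, 15–2.
Epsilon–Gamma: Gamma 15–2.
Epsilon–Eta: Eta 11–6.
Kappa vs Zeta: Zeta, 15–2.
Kappa–Gamma: Gamma 17–0.
Kappa vs Eta: Eta wins 17–0.
Zeta vs Gamma: Gamma wins 9–8.
Zeta vs Eta: Zeta wins 10–7.
Gamma vs Eta: Eta wins 11–6.
Each book drops at least one matchup (Alpha loses to Zeta; Epsilon loses to Alpha; Kappa loses to Alpha; Zeta loses to Gamma; Gamma loses to Eta; Eta loses to Zeta); the cycle Zeta → Eta → Gamma → Zeta rules out a Condorcet winner.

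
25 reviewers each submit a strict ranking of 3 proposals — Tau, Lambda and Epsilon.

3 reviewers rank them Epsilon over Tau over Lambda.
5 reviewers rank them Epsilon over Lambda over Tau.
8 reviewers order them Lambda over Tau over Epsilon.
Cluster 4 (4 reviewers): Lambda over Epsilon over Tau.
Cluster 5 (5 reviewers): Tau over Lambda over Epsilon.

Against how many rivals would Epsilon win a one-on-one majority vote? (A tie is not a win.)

0

Epsilon against each rival (25 reviewers):
Epsilon vs Tau: Tau wins 13–12.
Epsilon–Lambda: Lambda 17–8.
Epsilon beats no one; loses to Tau, Lambda — 0 pairwise wins.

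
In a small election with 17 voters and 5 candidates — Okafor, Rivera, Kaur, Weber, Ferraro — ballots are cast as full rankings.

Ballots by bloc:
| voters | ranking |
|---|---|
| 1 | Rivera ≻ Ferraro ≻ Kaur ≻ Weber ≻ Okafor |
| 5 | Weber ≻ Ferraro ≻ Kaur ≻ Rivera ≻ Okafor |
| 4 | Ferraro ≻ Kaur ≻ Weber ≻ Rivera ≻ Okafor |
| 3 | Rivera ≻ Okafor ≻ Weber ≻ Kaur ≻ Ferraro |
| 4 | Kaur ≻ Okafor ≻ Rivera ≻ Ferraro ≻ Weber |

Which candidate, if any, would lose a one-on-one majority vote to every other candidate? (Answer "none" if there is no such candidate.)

Okafor

Pairwise majorities:
Okafor vs Rivera: Okafor preferred on 4 ballots; Rivera wins 13–4.
Okafor vs Kaur: Kaur, 14–3.
Okafor vs Weber: Weber, 10–7.
Okafor vs Ferraro: 7 to 10, Ferraro.
Rivera vs Kaur: Kaur wins 13–4.
Rivera vs Weber: Weber, 9–8.
Rivera vs Ferraro: Rivera is ranked higher on 1+3+4 = 8 ballots, Ferraro on 9. Ferraro wins 9–8.
Kaur vs Weber: 1+4+4 = 9 for Kaur, 8 for Weber — Kaur by 9–8.
Kaur vs Ferraro: Kaur preferred on 3+4 = 7 ballots; Ferraro wins 10–7.
Weber–Ferraro: Ferraro 9–8.
Only Okafor has no wins; Okafor is the Condorcet loser.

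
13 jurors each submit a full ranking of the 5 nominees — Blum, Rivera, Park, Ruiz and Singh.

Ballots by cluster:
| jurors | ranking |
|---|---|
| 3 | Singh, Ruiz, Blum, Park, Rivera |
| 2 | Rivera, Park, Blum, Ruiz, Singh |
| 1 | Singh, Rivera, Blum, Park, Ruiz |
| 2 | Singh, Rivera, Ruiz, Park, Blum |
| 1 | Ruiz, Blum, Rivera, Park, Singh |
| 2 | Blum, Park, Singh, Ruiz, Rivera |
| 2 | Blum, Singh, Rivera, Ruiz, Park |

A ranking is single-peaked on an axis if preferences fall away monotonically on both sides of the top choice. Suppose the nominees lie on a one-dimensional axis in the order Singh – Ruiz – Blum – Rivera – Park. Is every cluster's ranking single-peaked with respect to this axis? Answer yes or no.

Axis positions: Singh=1, Ruiz=2, Blum=3, Rivera=4, Park=5.
Cluster 1: ranking walks positions 1-2-3-5-4; Park is ranked above Rivera even though Rivera lies between Park and the peak Singh on the axis — preferences dip and rise again. Not single-peaked.
Cluster 2 (peak Rivera at position 4): ranking walks positions 4-5-3-2-1, expanding outward from the peak — single-peaked.
Cluster 3: ranking walks positions 1-4-3-5-2; Rivera is ranked above Ruiz even though Ruiz lies between Rivera and the peak Singh on the axis — preferences dip and rise again. Not single-peaked.
Cluster 4: ranking walks positions 1-4-2-5-3; Rivera is ranked above Ruiz even though Ruiz lies between Rivera and the peak Singh on the axis — preferences dip and rise again. Not single-peaked.
Cluster 5 (peak Ruiz at position 2): ranking walks positions 2-3-4-5-1, expanding outward from the peak — single-peaked.
Cluster 6: ranking walks positions 3-5-1-2-4; Park is ranked above Rivera even though Rivera lies between Park and the peak Blum on the axis — preferences dip and rise again. Not single-peaked.
Cluster 7: ranking walks positions 3-1-4-2-5; Singh is ranked above Ruiz even though Ruiz lies between Singh and the peak Blum on the axis — preferences dip and rise again. Not single-peaked.
Cluster 1 violates single-peakedness, so the profile is not single-peaked on this axis.

no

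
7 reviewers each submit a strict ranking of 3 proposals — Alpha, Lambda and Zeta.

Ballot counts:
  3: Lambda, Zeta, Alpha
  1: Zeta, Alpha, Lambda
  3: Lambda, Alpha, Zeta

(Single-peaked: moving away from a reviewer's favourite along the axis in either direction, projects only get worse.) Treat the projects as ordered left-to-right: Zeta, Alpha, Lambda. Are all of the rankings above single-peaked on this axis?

no

Axis positions: Zeta=1, Alpha=2, Lambda=3.
Cluster 1: ranking walks positions 3-1-2; Zeta is ranked above Alpha even though Alpha lies between Zeta and the peak Lambda on the axis — preferences dip and rise again. Not single-peaked.
Cluster 2 (peak Zeta at position 1): ranking walks positions 1-2-3, expanding outward from the peak — single-peaked.
Cluster 3 (peak Lambda at position 3): ranking walks positions 3-2-1, expanding outward from the peak — single-peaked.
Cluster 1 violates single-peakedness, so the profile is not single-peaked on this axis.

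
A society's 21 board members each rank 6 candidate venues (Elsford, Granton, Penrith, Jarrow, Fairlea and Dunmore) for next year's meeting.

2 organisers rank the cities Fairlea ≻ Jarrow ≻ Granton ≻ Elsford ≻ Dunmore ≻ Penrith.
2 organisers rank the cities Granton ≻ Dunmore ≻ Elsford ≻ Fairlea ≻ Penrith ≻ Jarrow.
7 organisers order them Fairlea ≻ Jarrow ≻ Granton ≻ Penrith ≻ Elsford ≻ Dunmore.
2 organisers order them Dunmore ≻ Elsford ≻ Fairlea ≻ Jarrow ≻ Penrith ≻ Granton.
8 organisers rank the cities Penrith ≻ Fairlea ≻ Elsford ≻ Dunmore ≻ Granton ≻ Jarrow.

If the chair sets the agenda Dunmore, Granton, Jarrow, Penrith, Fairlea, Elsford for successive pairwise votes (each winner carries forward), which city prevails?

Fairlea

Round 1: Dunmore vs Granton — 10–11, Granton advances.
Round 2: Granton vs Jarrow — 10–11, Jarrow advances.
Round 3: Jarrow vs Penrith — 11–10, Jarrow advances.
Round 4: Jarrow vs Fairlea — 0–21, Fairlea advances.
Round 5: Fairlea vs Elsford — 17–4, Fairlea advances.
Fairlea survives the agenda.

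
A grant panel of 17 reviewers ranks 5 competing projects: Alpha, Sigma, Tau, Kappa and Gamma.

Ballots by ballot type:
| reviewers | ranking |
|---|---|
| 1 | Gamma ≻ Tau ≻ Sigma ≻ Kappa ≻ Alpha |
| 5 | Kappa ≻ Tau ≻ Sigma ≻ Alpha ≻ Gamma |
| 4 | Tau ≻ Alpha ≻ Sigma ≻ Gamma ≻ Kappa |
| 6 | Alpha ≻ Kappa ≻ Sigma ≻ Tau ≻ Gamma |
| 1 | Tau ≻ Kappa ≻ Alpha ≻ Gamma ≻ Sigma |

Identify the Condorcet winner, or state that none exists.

Head-to-head results (17 reviewers):
Alpha vs Sigma: Alpha, 11–6.
Alpha vs Tau: Tau wins 11–6.
Alpha vs Kappa: Alpha, 10–7.
Alpha vs Gamma: Alpha wins 16–1.
Sigma–Tau: Tau 11–6.
Sigma vs Kappa: Kappa, 12–5.
Sigma vs Gamma: Sigma, 15–2.
Tau vs Kappa: Kappa wins 11–6.
Tau vs Gamma: Tau, 16–1.
Kappa vs Gamma: Kappa wins 12–5.
Every project loses at least once (Alpha loses to Tau; Sigma loses to Alpha; Tau loses to Kappa; Kappa loses to Alpha; Gamma loses to Alpha). The majority relation contains the cycle Alpha → Kappa → Tau → Alpha, so there is no Condorcet winner.

none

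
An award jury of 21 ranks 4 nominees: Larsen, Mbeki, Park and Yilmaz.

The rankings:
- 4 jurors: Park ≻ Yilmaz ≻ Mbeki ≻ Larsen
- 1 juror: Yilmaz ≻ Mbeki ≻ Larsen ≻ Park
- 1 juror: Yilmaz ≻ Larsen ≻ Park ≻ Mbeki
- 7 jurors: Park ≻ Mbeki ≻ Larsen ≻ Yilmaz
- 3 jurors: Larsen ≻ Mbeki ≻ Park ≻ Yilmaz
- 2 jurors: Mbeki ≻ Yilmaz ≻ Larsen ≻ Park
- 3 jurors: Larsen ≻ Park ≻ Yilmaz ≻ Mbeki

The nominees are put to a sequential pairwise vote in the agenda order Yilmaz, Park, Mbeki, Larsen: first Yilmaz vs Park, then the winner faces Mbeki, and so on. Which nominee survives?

Round 1: Yilmaz vs Park — 4–17, Park advances.
Round 2: Park vs Mbeki — 15–6, Park advances.
Round 3: Park vs Larsen — 11–10, Park advances.
The agenda winner is Park.

Park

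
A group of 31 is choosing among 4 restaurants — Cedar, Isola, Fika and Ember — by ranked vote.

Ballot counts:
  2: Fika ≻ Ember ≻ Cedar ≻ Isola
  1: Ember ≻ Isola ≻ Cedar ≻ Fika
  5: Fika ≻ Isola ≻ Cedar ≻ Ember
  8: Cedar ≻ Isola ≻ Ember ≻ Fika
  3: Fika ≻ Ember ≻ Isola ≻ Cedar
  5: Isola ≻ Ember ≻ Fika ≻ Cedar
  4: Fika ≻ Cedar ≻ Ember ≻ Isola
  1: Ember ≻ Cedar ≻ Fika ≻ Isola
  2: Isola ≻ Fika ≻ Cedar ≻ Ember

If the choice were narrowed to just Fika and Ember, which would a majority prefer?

Fika

Ballots ranking Fika above Ember: 2 + 5 + 3 + 4 + 2 = 16.
Ballots ranking Ember above Fika: 31 − 16 = 15.
Fika wins the head-to-head 16–15.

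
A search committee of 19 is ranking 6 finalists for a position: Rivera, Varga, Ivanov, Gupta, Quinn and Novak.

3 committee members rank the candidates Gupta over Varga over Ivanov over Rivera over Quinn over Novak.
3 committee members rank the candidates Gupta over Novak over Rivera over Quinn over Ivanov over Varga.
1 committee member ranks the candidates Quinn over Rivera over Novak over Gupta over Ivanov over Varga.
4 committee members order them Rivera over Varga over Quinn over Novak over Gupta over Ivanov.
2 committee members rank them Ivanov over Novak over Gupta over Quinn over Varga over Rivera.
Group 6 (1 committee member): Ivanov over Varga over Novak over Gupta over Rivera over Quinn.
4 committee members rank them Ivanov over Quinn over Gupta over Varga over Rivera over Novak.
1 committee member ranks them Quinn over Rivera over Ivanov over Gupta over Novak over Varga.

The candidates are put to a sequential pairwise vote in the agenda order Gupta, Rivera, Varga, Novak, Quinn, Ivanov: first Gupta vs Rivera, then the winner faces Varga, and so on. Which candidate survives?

Round 1: Gupta vs Rivera — 13–6, Gupta advances.
Round 2: Gupta vs Varga — 14–5, Gupta advances.
Round 3: Gupta vs Novak — 11–8, Gupta advances.
Round 4: Gupta vs Quinn — 9–10, Quinn advances.
Round 5: Quinn vs Ivanov — 9–10, Ivanov advances.
The agenda winner is Ivanov.

Ivanov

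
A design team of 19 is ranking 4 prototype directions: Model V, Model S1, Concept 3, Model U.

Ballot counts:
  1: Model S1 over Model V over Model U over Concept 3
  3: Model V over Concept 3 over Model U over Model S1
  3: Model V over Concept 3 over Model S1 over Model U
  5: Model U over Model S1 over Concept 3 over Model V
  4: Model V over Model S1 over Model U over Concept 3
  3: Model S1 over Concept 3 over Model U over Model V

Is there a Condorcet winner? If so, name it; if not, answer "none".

Model V

Check each pair by majority over 19 ballots:
Model V vs Model S1: Model V wins 10–9.
Model V vs Concept 3: Model V wins 11–8.
Model V vs Model U: Model V wins 11–8.
Model S1–Concept 3: Model S1 13–6.
Model S1 vs Model U: Model S1 wins 11–8.
Concept 3–Model U: Model U 10–9.
Model V wins every pairwise contest, so Model V is the Condorcet winner.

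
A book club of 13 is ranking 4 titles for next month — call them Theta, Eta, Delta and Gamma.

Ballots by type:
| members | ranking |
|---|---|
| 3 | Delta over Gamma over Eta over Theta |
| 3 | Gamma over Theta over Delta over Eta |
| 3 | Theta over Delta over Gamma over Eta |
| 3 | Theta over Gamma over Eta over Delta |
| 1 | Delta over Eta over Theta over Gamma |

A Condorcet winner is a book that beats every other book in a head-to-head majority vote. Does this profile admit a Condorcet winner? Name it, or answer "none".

Check each pair by majority over 13 ballots:
Theta vs Eta: Theta is ranked higher on 3+3+3 = 9 ballots, Eta on 4. Theta wins 9–4.
Theta vs Delta: 3+3+3 = 9 for Theta, 4 for Delta — Theta by 9–4.
Theta vs Gamma: 3+3+1 = 7 for Theta, 6 for Gamma — Theta by 7–6.
Eta vs Delta: Eta is ranked higher on 3 ballots, Delta on 10. Delta wins 10–3.
Eta vs Gamma: Eta preferred on 1 ballot; Gamma wins 12–1.
Delta vs Gamma: 7 to 6, Delta.
Theta beats each of Eta, Delta, Gamma — Theta is the Condorcet winner.

Theta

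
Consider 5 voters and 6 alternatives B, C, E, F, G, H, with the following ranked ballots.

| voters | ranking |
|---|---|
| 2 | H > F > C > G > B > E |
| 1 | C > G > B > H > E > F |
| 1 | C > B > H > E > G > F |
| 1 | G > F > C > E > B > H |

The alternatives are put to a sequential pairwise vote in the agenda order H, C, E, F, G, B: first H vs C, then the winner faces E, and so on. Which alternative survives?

G

Round 1: H vs C — 2–3, C advances.
Round 2: C vs E — 5–0, C advances.
Round 3: C vs F — 2–3, F advances.
Round 4: F vs G — 2–3, G advances.
Round 5: G vs B — 4–1, G advances.
G survives the agenda.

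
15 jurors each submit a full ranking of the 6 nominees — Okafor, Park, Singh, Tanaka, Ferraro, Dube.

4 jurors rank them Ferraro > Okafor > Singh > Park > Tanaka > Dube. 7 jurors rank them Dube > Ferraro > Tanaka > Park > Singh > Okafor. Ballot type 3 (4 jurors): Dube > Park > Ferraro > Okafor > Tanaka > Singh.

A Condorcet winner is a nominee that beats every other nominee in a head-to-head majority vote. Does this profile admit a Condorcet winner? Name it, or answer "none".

Dube

Head-to-head results (15 jurors):
Okafor vs Park: Okafor preferred on 4 ballots; Park wins 11–4.
Okafor vs Singh: Okafor preferred on 4+4 = 8 ballots; Okafor wins 8–7.
Okafor vs Tanaka: Okafor is ranked higher on 4+4 = 8 ballots, Tanaka on 7. Okafor wins 8–7.
Okafor–Ferraro: Ferraro 15–0.
Okafor–Dube: Dube 11–4.
Park–Singh: Park 11–4.
Park vs Tanaka: 4+4 = 8 for Park, 7 for Tanaka — Park by 8–7.
Park vs Ferraro: Park preferred on 4 ballots; Ferraro wins 11–4.
Park vs Dube: Park is ranked higher on 4 ballots, Dube on 11. Dube wins 11–4.
Singh vs Tanaka: Tanaka, 11–4.
Singh vs Ferraro: Singh preferred on 0 ballots; Ferraro wins 15–0.
Singh vs Dube: Dube, 11–4.
Tanaka–Ferraro: Ferraro 15–0.
Tanaka–Dube: Dube 11–4.
Ferraro vs Dube: Ferraro is ranked higher on 4 ballots, Dube on 11. Dube wins 11–4.
Only Dube has no losses; Dube is the Condorcet winner.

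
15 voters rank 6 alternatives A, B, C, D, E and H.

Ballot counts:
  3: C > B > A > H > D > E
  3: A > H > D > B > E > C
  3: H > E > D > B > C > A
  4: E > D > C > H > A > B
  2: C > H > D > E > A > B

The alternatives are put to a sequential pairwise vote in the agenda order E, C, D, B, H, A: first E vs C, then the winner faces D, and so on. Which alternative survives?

H

Round 1: E vs C — 10–5, E advances.
Round 2: E vs D — 7–8, D advances.
Round 3: D vs B — 12–3, D advances.
Round 4: D vs H — 4–11, H advances.
Round 5: H vs A — 9–6, H advances.
H survives the agenda.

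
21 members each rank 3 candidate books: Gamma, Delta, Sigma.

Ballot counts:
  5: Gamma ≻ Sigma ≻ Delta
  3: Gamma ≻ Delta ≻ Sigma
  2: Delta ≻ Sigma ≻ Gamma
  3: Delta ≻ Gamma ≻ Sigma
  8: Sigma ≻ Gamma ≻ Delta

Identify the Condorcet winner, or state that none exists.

Head-to-head results (21 members):
Gamma vs Delta: 16 to 5, Gamma.
Gamma vs Sigma: 11 to 10, Gamma.
Delta vs Sigma: 8 to 13, Sigma.
Only Gamma has no losses; Gamma is the Condorcet winner.

Gamma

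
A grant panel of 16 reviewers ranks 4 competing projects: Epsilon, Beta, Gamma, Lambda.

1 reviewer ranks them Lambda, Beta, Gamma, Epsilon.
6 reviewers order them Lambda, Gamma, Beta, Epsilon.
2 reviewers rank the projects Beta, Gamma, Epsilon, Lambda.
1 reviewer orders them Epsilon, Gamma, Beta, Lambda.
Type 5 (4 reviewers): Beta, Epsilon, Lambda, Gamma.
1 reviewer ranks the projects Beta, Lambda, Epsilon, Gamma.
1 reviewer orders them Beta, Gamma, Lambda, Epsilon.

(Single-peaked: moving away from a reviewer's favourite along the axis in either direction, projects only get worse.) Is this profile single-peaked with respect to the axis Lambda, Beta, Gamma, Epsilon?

no

Axis positions: Lambda=1, Beta=2, Gamma=3, Epsilon=4.
Type 1 (peak Lambda at position 1): ranking walks positions 1-2-3-4, expanding outward from the peak — single-peaked.
Type 2: ranking walks positions 1-3-2-4; Gamma is ranked above Beta even though Beta lies between Gamma and the peak Lambda on the axis — preferences dip and rise again. Not single-peaked.
Type 3 (peak Beta at position 2): ranking walks positions 2-3-4-1, expanding outward from the peak — single-peaked.
Type 4 (peak Epsilon at position 4): ranking walks positions 4-3-2-1, expanding outward from the peak — single-peaked.
Type 5: ranking walks positions 2-4-1-3; Epsilon is ranked above Gamma even though Gamma lies between Epsilon and the peak Beta on the axis — preferences dip and rise again. Not single-peaked.
Type 6: ranking walks positions 2-1-4-3; Epsilon is ranked above Gamma even though Gamma lies between Epsilon and the peak Beta on the axis — preferences dip and rise again. Not single-peaked.
Type 7 (peak Beta at position 2): ranking walks positions 2-3-1-4, expanding outward from the peak — single-peaked.
Type 2 violates single-peakedness, so the profile is not single-peaked on this axis.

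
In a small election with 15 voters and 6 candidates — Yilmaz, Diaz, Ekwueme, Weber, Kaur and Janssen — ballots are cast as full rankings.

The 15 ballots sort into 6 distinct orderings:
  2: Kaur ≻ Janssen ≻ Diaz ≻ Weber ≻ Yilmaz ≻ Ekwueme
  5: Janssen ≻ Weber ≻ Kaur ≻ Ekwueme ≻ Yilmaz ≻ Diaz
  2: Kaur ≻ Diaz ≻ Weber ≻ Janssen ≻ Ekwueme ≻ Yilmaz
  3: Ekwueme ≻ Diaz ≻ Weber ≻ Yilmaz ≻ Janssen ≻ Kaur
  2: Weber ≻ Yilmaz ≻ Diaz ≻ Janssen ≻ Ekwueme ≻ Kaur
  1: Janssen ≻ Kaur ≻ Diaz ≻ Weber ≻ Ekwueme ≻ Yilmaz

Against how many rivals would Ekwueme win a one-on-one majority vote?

Ekwueme against each rival (15 voters):
Ekwueme vs Yilmaz: Ekwueme preferred on 5+2+3+1 = 11 ballots; Ekwueme wins 11–4.
Ekwueme vs Diaz: Ekwueme wins 8–7.
Ekwueme vs Weber: Weber, 12–3.
Ekwueme vs Kaur: Kaur wins 10–5.
Ekwueme vs Janssen: Janssen wins 12–3.
Ekwueme beats Yilmaz, Diaz; loses to Weber, Kaur, Janssen — 2 pairwise wins.

2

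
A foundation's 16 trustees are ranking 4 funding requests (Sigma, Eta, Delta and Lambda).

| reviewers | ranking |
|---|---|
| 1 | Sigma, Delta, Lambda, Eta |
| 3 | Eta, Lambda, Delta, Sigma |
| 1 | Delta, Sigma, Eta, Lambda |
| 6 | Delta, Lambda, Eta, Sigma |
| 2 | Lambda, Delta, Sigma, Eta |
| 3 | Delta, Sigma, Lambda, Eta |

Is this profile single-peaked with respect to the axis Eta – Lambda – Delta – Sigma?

Axis positions: Eta=1, Lambda=2, Delta=3, Sigma=4.
Ballot type 1 (peak Sigma at position 4): ranking walks positions 4-3-2-1, expanding outward from the peak — single-peaked.
Ballot type 2 (peak Eta at position 1): ranking walks positions 1-2-3-4, expanding outward from the peak — single-peaked.
Ballot type 3: ranking walks positions 3-4-1-2; Eta is ranked above Lambda even though Lambda lies between Eta and the peak Delta on the axis — preferences dip and rise again. Not single-peaked.
Ballot type 4 (peak Delta at position 3): ranking walks positions 3-2-1-4, expanding outward from the peak — single-peaked.
Ballot type 5 (peak Lambda at position 2): ranking walks positions 2-3-4-1, expanding outward from the peak — single-peaked.
Ballot type 6 (peak Delta at position 3): ranking walks positions 3-4-2-1, expanding outward from the peak — single-peaked.
Ballot type 3 violates single-peakedness, so the profile is not single-peaked on this axis.

no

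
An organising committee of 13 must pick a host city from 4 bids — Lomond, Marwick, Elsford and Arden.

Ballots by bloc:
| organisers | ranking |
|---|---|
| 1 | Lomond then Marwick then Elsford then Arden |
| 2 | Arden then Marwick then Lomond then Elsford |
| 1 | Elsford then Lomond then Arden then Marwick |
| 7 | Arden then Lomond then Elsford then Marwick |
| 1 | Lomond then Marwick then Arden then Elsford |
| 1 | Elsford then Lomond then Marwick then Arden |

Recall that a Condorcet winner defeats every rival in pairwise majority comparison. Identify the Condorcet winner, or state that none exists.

Arden

Check each pair by majority over 13 ballots:
Lomond–Marwick: Lomond 11–2.
Lomond–Elsford: Lomond 11–2.
Lomond vs Arden: Arden, 9–4.
Marwick vs Elsford: Marwick preferred on 1+2+1 = 4 ballots; Elsford wins 9–4.
Marwick vs Arden: Arden wins 10–3.
Elsford–Arden: Arden 10–3.
Arden defeats every rival head-to-head and is the Condorcet winner.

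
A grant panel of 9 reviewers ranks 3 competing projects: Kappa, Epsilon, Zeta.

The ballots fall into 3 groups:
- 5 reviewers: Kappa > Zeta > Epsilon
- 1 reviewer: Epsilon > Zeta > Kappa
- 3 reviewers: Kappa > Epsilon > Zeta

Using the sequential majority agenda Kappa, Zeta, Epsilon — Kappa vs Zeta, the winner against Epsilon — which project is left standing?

Kappa

Round 1: Kappa vs Zeta — 8–1, Kappa advances.
Round 2: Kappa vs Epsilon — 8–1, Kappa advances.
The agenda winner is Kappa.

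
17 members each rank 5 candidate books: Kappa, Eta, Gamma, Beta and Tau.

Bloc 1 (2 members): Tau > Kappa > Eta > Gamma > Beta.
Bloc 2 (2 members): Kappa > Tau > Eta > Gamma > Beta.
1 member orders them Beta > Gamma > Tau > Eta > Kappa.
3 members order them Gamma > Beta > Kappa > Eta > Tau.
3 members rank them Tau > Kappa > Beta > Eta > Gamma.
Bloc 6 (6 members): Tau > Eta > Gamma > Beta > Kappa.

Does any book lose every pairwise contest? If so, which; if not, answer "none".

Pairwise majorities:
Kappa vs Eta: Kappa wins 10–7.
Kappa vs Gamma: Gamma, 10–7.
Kappa vs Beta: 2+2+3 = 7 for Kappa, 10 for Beta — Beta by 10–7.
Kappa vs Tau: Tau wins 12–5.
Eta vs Gamma: Eta, 13–4.
Eta vs Beta: 2+2+6 = 10 for Eta, 7 for Beta — Eta by 10–7.
Eta vs Tau: Tau wins 14–3.
Gamma vs Beta: Gamma wins 13–4.
Gamma vs Tau: Tau wins 13–4.
Beta vs Tau: Beta preferred on 1+3 = 4 ballots; Tau wins 13–4.
Every book wins at least one matchup (Kappa beats Eta; Eta beats Gamma; Gamma beats Kappa; Beta beats Kappa; Tau beats Kappa), so there is no Condorcet loser.

none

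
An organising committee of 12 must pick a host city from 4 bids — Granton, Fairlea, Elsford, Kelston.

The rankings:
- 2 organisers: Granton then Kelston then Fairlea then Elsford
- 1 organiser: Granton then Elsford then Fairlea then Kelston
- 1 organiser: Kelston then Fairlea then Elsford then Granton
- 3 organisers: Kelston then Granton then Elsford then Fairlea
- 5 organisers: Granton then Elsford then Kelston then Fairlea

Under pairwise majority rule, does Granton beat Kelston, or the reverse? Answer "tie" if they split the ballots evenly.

Ballots ranking Granton above Kelston: 2 + 1 + 5 = 8.
Ballots ranking Kelston above Granton: 12 − 8 = 4.
Granton wins the head-to-head 8–4.

Granton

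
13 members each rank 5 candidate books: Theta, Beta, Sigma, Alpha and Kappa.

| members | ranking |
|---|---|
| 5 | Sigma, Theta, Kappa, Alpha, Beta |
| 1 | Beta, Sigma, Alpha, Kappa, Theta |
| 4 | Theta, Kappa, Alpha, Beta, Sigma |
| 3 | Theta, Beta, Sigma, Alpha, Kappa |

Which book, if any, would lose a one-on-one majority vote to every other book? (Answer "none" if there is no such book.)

none

Head-to-head results (13 members):
Theta vs Beta: Theta wins 12–1.
Theta vs Sigma: Theta preferred on 4+3 = 7 ballots; Theta wins 7–6.
Theta vs Alpha: Theta wins 12–1.
Theta vs Kappa: Theta, 12–1.
Beta–Sigma: Beta 8–5.
Beta vs Alpha: Alpha, 9–4.
Beta vs Kappa: Kappa wins 9–4.
Sigma–Alpha: Sigma 9–4.
Sigma vs Kappa: 9 to 4, Sigma.
Alpha vs Kappa: Kappa, 9–4.
Every book wins at least one matchup (Theta beats Beta; Beta beats Sigma; Sigma beats Alpha; Alpha beats Beta; Kappa beats Beta), so there is no Condorcet loser.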